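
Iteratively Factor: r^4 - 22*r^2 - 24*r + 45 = (r - 5)*(r^3 + 5*r^2 + 3*r - 9) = (r - 5)*(r + 3)*(r^2 + 2*r - 3) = (r - 5)*(r + 3)^2*(r - 1)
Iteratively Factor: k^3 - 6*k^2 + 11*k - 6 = (k - 2)*(k^2 - 4*k + 3) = (k - 2)*(k - 1)*(k - 3)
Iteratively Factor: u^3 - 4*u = (u + 2)*(u^2 - 2*u) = u*(u + 2)*(u - 2)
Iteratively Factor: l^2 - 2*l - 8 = (l + 2)*(l - 4)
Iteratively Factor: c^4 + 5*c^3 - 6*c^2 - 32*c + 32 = (c - 2)*(c^3 + 7*c^2 + 8*c - 16) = (c - 2)*(c + 4)*(c^2 + 3*c - 4) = (c - 2)*(c + 4)^2*(c - 1)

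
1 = 1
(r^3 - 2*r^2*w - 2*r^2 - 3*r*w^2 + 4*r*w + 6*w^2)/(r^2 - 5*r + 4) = (r^3 - 2*r^2*w - 2*r^2 - 3*r*w^2 + 4*r*w + 6*w^2)/(r^2 - 5*r + 4)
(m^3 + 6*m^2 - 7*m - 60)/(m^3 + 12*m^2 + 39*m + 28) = (m^2 + 2*m - 15)/(m^2 + 8*m + 7)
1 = 1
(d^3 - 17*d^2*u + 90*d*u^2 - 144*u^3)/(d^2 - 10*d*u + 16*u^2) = (-d^2 + 9*d*u - 18*u^2)/(-d + 2*u)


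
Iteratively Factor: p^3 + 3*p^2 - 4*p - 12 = (p + 3)*(p^2 - 4) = (p - 2)*(p + 3)*(p + 2)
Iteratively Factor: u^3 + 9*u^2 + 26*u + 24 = (u + 4)*(u^2 + 5*u + 6) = (u + 3)*(u + 4)*(u + 2)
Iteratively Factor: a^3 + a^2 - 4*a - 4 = (a - 2)*(a^2 + 3*a + 2) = (a - 2)*(a + 2)*(a + 1)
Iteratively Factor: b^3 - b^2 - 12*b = (b)*(b^2 - b - 12) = b*(b + 3)*(b - 4)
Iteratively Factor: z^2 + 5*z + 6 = (z + 2)*(z + 3)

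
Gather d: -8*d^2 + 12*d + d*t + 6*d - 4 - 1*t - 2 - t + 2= -8*d^2 + d*(t + 18) - 2*t - 4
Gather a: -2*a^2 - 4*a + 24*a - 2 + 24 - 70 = -2*a^2 + 20*a - 48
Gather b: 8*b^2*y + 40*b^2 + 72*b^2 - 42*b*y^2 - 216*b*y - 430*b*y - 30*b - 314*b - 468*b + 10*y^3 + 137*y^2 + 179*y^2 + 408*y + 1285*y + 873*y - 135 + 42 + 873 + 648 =b^2*(8*y + 112) + b*(-42*y^2 - 646*y - 812) + 10*y^3 + 316*y^2 + 2566*y + 1428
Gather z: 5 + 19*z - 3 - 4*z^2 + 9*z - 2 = -4*z^2 + 28*z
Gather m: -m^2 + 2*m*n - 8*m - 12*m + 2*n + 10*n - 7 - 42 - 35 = -m^2 + m*(2*n - 20) + 12*n - 84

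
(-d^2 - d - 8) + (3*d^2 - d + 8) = 2*d^2 - 2*d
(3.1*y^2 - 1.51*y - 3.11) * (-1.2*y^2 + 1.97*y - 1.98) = -3.72*y^4 + 7.919*y^3 - 5.3807*y^2 - 3.1369*y + 6.1578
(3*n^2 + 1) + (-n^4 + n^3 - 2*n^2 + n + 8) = -n^4 + n^3 + n^2 + n + 9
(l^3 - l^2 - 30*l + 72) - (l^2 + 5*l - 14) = l^3 - 2*l^2 - 35*l + 86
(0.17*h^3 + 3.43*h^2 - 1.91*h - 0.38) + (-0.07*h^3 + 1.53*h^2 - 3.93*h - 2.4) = 0.1*h^3 + 4.96*h^2 - 5.84*h - 2.78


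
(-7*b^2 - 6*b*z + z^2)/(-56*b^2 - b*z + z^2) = (7*b^2 + 6*b*z - z^2)/(56*b^2 + b*z - z^2)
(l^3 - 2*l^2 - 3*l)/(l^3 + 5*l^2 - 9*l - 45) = l*(l + 1)/(l^2 + 8*l + 15)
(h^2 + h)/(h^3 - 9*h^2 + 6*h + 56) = h*(h + 1)/(h^3 - 9*h^2 + 6*h + 56)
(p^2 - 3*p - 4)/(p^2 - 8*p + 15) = (p^2 - 3*p - 4)/(p^2 - 8*p + 15)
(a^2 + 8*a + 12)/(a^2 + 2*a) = (a + 6)/a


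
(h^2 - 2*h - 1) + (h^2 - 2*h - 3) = 2*h^2 - 4*h - 4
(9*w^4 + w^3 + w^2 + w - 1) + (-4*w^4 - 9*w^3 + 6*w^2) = 5*w^4 - 8*w^3 + 7*w^2 + w - 1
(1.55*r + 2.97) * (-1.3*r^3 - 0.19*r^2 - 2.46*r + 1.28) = -2.015*r^4 - 4.1555*r^3 - 4.3773*r^2 - 5.3222*r + 3.8016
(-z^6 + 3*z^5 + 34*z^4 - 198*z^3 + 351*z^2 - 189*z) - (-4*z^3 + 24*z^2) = -z^6 + 3*z^5 + 34*z^4 - 194*z^3 + 327*z^2 - 189*z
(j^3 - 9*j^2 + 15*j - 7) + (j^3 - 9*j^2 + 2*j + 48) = 2*j^3 - 18*j^2 + 17*j + 41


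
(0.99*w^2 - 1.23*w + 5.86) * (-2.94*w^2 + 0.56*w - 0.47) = -2.9106*w^4 + 4.1706*w^3 - 18.3825*w^2 + 3.8597*w - 2.7542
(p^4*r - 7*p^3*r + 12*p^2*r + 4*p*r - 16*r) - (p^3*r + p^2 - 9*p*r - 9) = p^4*r - 8*p^3*r + 12*p^2*r - p^2 + 13*p*r - 16*r + 9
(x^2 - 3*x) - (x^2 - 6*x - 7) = 3*x + 7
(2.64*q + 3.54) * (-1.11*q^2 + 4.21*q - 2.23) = -2.9304*q^3 + 7.185*q^2 + 9.0162*q - 7.8942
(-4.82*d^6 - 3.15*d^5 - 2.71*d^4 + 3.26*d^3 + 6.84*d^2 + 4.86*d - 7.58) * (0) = 0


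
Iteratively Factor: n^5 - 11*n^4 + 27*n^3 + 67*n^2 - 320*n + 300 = (n - 2)*(n^4 - 9*n^3 + 9*n^2 + 85*n - 150) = (n - 2)*(n + 3)*(n^3 - 12*n^2 + 45*n - 50) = (n - 2)^2*(n + 3)*(n^2 - 10*n + 25) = (n - 5)*(n - 2)^2*(n + 3)*(n - 5)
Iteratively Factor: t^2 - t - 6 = (t + 2)*(t - 3)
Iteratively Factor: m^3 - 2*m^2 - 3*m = (m - 3)*(m^2 + m) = (m - 3)*(m + 1)*(m)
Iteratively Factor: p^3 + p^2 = (p)*(p^2 + p) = p^2*(p + 1)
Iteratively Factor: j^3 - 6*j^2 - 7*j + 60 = (j + 3)*(j^2 - 9*j + 20) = (j - 5)*(j + 3)*(j - 4)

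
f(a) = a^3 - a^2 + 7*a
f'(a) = 3*a^2 - 2*a + 7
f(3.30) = 48.15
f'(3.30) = 33.07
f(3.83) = 68.32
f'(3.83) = 43.35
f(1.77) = 14.80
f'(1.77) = 12.86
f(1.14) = 8.16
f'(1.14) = 8.62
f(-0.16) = -1.15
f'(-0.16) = 7.40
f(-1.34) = -13.58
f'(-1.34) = 15.07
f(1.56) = 12.28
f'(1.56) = 11.18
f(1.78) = 14.93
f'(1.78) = 12.95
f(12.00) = 1668.00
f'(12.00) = 415.00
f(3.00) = 39.00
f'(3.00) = 28.00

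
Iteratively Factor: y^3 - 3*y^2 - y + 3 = (y + 1)*(y^2 - 4*y + 3) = (y - 1)*(y + 1)*(y - 3)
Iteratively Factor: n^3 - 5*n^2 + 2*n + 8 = (n - 4)*(n^2 - n - 2) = (n - 4)*(n + 1)*(n - 2)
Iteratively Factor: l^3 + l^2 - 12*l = (l)*(l^2 + l - 12) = l*(l - 3)*(l + 4)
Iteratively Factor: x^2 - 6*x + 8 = (x - 4)*(x - 2)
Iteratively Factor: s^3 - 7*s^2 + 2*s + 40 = (s + 2)*(s^2 - 9*s + 20) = (s - 5)*(s + 2)*(s - 4)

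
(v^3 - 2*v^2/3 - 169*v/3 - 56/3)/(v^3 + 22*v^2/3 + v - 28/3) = (3*v^2 - 23*v - 8)/(3*v^2 + v - 4)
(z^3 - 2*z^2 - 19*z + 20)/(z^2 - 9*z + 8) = (z^2 - z - 20)/(z - 8)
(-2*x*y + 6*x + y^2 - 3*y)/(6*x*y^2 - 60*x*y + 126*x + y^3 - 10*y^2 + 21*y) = (-2*x + y)/(6*x*y - 42*x + y^2 - 7*y)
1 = 1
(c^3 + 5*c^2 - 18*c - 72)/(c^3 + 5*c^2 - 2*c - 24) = (c^2 + 2*c - 24)/(c^2 + 2*c - 8)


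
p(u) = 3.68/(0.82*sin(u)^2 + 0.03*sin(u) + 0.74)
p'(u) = 3.68*(-1.64*sin(u)*cos(u) - 0.03*cos(u))/(0.82*sin(u)^2 + 0.03*sin(u) + 0.74)^2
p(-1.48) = 2.42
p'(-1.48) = 0.23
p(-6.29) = 4.97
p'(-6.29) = -0.13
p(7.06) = 3.16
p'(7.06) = -2.28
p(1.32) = 2.39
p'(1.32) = -0.62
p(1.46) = 2.33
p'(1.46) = -0.27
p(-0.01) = 4.97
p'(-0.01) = -0.09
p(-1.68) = 2.42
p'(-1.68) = -0.28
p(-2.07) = 2.73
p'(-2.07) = -1.37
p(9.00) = 4.13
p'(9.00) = 2.98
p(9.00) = 4.13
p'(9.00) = 2.98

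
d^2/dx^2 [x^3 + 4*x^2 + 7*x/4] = 6*x + 8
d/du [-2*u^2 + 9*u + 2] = 9 - 4*u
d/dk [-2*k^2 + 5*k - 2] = 5 - 4*k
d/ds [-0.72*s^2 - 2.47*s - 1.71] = -1.44*s - 2.47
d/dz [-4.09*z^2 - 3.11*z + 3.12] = -8.18*z - 3.11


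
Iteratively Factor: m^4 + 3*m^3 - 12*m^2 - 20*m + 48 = (m - 2)*(m^3 + 5*m^2 - 2*m - 24) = (m - 2)*(m + 3)*(m^2 + 2*m - 8) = (m - 2)*(m + 3)*(m + 4)*(m - 2)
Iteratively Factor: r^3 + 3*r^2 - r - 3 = (r + 1)*(r^2 + 2*r - 3) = (r + 1)*(r + 3)*(r - 1)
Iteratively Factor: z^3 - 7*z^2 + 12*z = (z - 3)*(z^2 - 4*z) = z*(z - 3)*(z - 4)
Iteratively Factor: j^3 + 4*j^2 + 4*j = (j + 2)*(j^2 + 2*j) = (j + 2)^2*(j)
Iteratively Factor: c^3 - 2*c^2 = (c - 2)*(c^2) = c*(c - 2)*(c)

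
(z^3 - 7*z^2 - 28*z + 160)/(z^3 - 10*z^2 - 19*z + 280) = (z - 4)/(z - 7)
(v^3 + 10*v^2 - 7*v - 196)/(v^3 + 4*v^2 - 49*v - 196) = (v^2 + 3*v - 28)/(v^2 - 3*v - 28)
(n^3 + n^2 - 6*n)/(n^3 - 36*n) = (n^2 + n - 6)/(n^2 - 36)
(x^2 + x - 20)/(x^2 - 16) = (x + 5)/(x + 4)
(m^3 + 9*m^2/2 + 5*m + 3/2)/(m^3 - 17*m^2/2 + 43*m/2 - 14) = (2*m^3 + 9*m^2 + 10*m + 3)/(2*m^3 - 17*m^2 + 43*m - 28)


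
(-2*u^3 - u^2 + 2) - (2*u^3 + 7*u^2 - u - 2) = -4*u^3 - 8*u^2 + u + 4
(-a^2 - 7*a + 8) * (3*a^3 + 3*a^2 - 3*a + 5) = -3*a^5 - 24*a^4 + 6*a^3 + 40*a^2 - 59*a + 40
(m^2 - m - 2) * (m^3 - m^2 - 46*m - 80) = m^5 - 2*m^4 - 47*m^3 - 32*m^2 + 172*m + 160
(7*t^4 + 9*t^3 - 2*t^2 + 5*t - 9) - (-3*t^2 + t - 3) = 7*t^4 + 9*t^3 + t^2 + 4*t - 6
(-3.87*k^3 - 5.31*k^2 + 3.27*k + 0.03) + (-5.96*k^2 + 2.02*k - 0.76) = -3.87*k^3 - 11.27*k^2 + 5.29*k - 0.73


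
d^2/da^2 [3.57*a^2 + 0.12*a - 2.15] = 7.14000000000000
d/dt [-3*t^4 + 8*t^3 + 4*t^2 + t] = -12*t^3 + 24*t^2 + 8*t + 1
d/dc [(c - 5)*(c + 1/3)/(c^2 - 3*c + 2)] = (5*c^2 + 22*c - 43)/(3*(c^4 - 6*c^3 + 13*c^2 - 12*c + 4))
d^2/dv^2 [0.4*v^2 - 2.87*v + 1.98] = 0.800000000000000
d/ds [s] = 1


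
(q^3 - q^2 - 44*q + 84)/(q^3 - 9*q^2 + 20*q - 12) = (q + 7)/(q - 1)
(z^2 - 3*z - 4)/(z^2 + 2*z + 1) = (z - 4)/(z + 1)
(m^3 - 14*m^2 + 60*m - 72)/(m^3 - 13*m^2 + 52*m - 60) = (m - 6)/(m - 5)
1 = 1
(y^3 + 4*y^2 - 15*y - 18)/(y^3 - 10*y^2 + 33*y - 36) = (y^2 + 7*y + 6)/(y^2 - 7*y + 12)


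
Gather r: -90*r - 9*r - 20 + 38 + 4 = 22 - 99*r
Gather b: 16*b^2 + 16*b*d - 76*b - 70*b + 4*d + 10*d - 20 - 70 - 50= 16*b^2 + b*(16*d - 146) + 14*d - 140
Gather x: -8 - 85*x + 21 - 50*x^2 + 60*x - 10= -50*x^2 - 25*x + 3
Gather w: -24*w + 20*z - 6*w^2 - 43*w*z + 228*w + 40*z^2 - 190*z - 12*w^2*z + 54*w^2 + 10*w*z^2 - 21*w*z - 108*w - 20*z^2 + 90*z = w^2*(48 - 12*z) + w*(10*z^2 - 64*z + 96) + 20*z^2 - 80*z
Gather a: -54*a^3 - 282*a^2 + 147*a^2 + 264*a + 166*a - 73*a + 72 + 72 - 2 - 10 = -54*a^3 - 135*a^2 + 357*a + 132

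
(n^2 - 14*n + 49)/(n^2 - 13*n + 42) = (n - 7)/(n - 6)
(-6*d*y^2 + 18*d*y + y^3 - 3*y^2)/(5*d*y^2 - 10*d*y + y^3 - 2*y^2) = (-6*d*y + 18*d + y^2 - 3*y)/(5*d*y - 10*d + y^2 - 2*y)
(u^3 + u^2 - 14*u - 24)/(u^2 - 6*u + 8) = (u^2 + 5*u + 6)/(u - 2)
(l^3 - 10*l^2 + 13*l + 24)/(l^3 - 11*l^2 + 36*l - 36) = (l^2 - 7*l - 8)/(l^2 - 8*l + 12)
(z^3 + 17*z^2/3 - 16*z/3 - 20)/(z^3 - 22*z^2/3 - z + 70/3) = (z + 6)/(z - 7)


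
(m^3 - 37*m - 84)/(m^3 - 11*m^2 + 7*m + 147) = (m + 4)/(m - 7)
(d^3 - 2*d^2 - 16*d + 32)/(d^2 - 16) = d - 2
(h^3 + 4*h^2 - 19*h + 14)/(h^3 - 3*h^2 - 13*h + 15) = (h^2 + 5*h - 14)/(h^2 - 2*h - 15)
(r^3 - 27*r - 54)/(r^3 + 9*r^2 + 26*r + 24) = (r^2 - 3*r - 18)/(r^2 + 6*r + 8)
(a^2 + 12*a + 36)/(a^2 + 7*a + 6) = (a + 6)/(a + 1)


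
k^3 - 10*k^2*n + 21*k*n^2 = k*(k - 7*n)*(k - 3*n)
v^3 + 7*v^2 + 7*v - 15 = (v - 1)*(v + 3)*(v + 5)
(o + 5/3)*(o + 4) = o^2 + 17*o/3 + 20/3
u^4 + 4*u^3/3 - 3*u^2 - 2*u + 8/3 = (u - 1)^2*(u + 4/3)*(u + 2)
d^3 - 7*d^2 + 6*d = d*(d - 6)*(d - 1)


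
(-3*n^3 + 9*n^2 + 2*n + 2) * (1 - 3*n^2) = 9*n^5 - 27*n^4 - 9*n^3 + 3*n^2 + 2*n + 2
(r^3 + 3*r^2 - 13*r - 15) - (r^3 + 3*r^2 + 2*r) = -15*r - 15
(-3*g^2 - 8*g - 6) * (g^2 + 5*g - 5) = -3*g^4 - 23*g^3 - 31*g^2 + 10*g + 30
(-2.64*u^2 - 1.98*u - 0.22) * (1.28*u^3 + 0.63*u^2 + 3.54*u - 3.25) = -3.3792*u^5 - 4.1976*u^4 - 10.8746*u^3 + 1.4322*u^2 + 5.6562*u + 0.715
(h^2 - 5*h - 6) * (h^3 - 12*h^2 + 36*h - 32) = h^5 - 17*h^4 + 90*h^3 - 140*h^2 - 56*h + 192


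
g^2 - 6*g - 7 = (g - 7)*(g + 1)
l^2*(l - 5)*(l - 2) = l^4 - 7*l^3 + 10*l^2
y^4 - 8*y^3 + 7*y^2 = y^2*(y - 7)*(y - 1)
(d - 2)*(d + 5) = d^2 + 3*d - 10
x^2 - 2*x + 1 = (x - 1)^2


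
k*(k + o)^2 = k^3 + 2*k^2*o + k*o^2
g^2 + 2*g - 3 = (g - 1)*(g + 3)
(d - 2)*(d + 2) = d^2 - 4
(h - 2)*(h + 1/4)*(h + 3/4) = h^3 - h^2 - 29*h/16 - 3/8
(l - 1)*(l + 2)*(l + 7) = l^3 + 8*l^2 + 5*l - 14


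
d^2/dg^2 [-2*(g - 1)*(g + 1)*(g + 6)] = -12*g - 24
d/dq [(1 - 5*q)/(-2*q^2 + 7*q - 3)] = 2*(-5*q^2 + 2*q + 4)/(4*q^4 - 28*q^3 + 61*q^2 - 42*q + 9)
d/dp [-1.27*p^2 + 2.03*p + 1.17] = 2.03 - 2.54*p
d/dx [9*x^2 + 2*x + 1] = 18*x + 2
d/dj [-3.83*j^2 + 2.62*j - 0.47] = 2.62 - 7.66*j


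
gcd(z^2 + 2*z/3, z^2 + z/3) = z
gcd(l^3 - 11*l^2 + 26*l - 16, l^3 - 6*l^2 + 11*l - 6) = l^2 - 3*l + 2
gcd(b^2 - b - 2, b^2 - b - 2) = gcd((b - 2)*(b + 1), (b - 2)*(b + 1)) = b^2 - b - 2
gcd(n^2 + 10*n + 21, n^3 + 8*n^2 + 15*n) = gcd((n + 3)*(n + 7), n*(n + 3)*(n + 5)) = n + 3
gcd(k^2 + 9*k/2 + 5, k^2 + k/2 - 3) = k + 2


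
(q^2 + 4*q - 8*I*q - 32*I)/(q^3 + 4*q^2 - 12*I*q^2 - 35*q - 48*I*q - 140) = (q - 8*I)/(q^2 - 12*I*q - 35)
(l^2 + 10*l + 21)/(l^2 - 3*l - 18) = (l + 7)/(l - 6)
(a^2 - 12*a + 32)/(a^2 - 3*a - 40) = (a - 4)/(a + 5)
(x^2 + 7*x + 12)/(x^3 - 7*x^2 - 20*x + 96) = (x + 3)/(x^2 - 11*x + 24)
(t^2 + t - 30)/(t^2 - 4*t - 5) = (t + 6)/(t + 1)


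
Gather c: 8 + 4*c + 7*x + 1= 4*c + 7*x + 9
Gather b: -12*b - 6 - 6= -12*b - 12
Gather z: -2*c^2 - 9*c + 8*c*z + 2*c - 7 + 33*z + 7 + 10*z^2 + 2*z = -2*c^2 - 7*c + 10*z^2 + z*(8*c + 35)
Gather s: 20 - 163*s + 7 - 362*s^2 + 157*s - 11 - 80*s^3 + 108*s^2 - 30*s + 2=-80*s^3 - 254*s^2 - 36*s + 18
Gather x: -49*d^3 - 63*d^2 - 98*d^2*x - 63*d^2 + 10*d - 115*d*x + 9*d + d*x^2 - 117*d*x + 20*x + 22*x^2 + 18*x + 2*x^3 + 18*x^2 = -49*d^3 - 126*d^2 + 19*d + 2*x^3 + x^2*(d + 40) + x*(-98*d^2 - 232*d + 38)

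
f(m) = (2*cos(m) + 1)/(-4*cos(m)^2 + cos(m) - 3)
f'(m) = (-8*sin(m)*cos(m) + sin(m))*(2*cos(m) + 1)/(-4*cos(m)^2 + cos(m) - 3)^2 - 2*sin(m)/(-4*cos(m)^2 + cos(m) - 3)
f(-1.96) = -0.06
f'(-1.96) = -0.53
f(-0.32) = -0.51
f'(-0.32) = 0.08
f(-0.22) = -0.51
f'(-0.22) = 0.05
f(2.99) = 0.12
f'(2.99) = 0.02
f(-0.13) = -0.50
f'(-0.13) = 0.03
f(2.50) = 0.09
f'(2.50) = 0.12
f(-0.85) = -0.57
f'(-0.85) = 0.08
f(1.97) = -0.06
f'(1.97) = 0.51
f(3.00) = 0.12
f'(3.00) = 0.02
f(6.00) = -0.51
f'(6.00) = 0.07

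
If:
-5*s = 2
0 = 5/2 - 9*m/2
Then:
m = 5/9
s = -2/5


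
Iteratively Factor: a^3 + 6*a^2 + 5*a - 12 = (a + 4)*(a^2 + 2*a - 3) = (a + 3)*(a + 4)*(a - 1)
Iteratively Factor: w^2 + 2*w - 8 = (w - 2)*(w + 4)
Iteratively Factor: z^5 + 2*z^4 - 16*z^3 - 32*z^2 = (z + 4)*(z^4 - 2*z^3 - 8*z^2) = (z - 4)*(z + 4)*(z^3 + 2*z^2) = z*(z - 4)*(z + 4)*(z^2 + 2*z) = z^2*(z - 4)*(z + 4)*(z + 2)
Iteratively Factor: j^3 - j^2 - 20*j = (j)*(j^2 - j - 20) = j*(j + 4)*(j - 5)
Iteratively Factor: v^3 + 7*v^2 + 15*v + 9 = (v + 1)*(v^2 + 6*v + 9) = (v + 1)*(v + 3)*(v + 3)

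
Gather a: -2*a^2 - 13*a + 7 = -2*a^2 - 13*a + 7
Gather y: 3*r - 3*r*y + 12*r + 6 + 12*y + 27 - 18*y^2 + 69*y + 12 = 15*r - 18*y^2 + y*(81 - 3*r) + 45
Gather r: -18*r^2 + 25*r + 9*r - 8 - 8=-18*r^2 + 34*r - 16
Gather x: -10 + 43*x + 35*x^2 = 35*x^2 + 43*x - 10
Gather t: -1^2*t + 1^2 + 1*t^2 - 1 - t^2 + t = 0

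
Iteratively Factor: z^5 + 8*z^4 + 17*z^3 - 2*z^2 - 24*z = (z + 4)*(z^4 + 4*z^3 + z^2 - 6*z) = (z - 1)*(z + 4)*(z^3 + 5*z^2 + 6*z) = (z - 1)*(z + 2)*(z + 4)*(z^2 + 3*z) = (z - 1)*(z + 2)*(z + 3)*(z + 4)*(z)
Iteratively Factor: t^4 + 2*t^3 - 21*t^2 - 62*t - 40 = (t + 4)*(t^3 - 2*t^2 - 13*t - 10) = (t - 5)*(t + 4)*(t^2 + 3*t + 2) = (t - 5)*(t + 1)*(t + 4)*(t + 2)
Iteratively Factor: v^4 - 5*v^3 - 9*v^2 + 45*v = (v - 5)*(v^3 - 9*v) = (v - 5)*(v + 3)*(v^2 - 3*v) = v*(v - 5)*(v + 3)*(v - 3)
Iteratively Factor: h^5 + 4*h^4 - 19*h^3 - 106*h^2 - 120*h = (h + 4)*(h^4 - 19*h^2 - 30*h) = (h - 5)*(h + 4)*(h^3 + 5*h^2 + 6*h) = (h - 5)*(h + 3)*(h + 4)*(h^2 + 2*h) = h*(h - 5)*(h + 3)*(h + 4)*(h + 2)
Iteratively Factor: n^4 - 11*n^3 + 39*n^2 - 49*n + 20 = (n - 1)*(n^3 - 10*n^2 + 29*n - 20) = (n - 5)*(n - 1)*(n^2 - 5*n + 4) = (n - 5)*(n - 1)^2*(n - 4)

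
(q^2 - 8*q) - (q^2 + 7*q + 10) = -15*q - 10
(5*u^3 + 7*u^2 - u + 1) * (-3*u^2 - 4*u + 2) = -15*u^5 - 41*u^4 - 15*u^3 + 15*u^2 - 6*u + 2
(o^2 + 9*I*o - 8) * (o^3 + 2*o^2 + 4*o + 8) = o^5 + 2*o^4 + 9*I*o^4 - 4*o^3 + 18*I*o^3 - 8*o^2 + 36*I*o^2 - 32*o + 72*I*o - 64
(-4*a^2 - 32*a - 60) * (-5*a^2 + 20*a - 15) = 20*a^4 + 80*a^3 - 280*a^2 - 720*a + 900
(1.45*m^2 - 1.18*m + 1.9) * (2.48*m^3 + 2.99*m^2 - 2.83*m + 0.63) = 3.596*m^5 + 1.4091*m^4 - 2.9197*m^3 + 9.9339*m^2 - 6.1204*m + 1.197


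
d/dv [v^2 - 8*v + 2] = 2*v - 8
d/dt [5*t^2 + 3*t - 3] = 10*t + 3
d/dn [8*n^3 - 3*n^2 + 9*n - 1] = 24*n^2 - 6*n + 9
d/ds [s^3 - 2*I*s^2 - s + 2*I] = 3*s^2 - 4*I*s - 1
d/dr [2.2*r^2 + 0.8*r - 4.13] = 4.4*r + 0.8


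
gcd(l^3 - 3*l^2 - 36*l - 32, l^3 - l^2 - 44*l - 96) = l^2 - 4*l - 32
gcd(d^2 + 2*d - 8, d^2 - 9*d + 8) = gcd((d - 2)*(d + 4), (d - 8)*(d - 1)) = 1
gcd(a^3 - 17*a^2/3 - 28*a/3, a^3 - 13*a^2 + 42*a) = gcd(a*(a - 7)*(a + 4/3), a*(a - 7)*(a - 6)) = a^2 - 7*a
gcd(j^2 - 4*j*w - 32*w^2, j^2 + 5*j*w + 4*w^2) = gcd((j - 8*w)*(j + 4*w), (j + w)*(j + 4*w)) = j + 4*w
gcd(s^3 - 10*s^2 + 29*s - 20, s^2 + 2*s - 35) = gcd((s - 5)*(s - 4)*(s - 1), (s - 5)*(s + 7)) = s - 5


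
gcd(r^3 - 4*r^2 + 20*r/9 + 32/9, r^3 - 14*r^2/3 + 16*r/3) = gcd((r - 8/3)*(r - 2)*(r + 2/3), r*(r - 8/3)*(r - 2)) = r^2 - 14*r/3 + 16/3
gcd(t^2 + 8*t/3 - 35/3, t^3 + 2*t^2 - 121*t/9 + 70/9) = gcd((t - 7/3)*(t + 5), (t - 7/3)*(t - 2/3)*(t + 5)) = t^2 + 8*t/3 - 35/3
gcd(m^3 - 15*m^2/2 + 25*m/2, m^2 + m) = m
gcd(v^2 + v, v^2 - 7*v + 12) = 1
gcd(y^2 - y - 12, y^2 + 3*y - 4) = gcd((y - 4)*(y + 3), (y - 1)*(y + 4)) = 1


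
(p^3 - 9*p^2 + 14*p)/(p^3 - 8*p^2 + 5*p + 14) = p/(p + 1)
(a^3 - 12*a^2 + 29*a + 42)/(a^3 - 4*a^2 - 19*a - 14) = (a - 6)/(a + 2)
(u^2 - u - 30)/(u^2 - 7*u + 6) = (u + 5)/(u - 1)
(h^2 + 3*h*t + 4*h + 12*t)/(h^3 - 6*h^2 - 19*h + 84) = (h + 3*t)/(h^2 - 10*h + 21)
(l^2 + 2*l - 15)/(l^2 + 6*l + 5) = (l - 3)/(l + 1)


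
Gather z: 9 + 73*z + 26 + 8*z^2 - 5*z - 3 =8*z^2 + 68*z + 32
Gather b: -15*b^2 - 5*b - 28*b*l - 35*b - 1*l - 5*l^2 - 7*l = -15*b^2 + b*(-28*l - 40) - 5*l^2 - 8*l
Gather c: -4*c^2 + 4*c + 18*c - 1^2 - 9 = -4*c^2 + 22*c - 10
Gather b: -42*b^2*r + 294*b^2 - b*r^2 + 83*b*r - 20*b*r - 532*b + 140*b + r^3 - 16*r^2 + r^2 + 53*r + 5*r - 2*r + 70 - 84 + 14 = b^2*(294 - 42*r) + b*(-r^2 + 63*r - 392) + r^3 - 15*r^2 + 56*r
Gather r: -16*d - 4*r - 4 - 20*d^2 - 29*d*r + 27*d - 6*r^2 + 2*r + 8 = -20*d^2 + 11*d - 6*r^2 + r*(-29*d - 2) + 4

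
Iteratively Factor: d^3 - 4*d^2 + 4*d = (d)*(d^2 - 4*d + 4) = d*(d - 2)*(d - 2)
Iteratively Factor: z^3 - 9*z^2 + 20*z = (z)*(z^2 - 9*z + 20) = z*(z - 4)*(z - 5)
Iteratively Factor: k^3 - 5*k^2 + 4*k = (k - 4)*(k^2 - k) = (k - 4)*(k - 1)*(k)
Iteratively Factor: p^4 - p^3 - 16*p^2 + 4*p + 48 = (p - 4)*(p^3 + 3*p^2 - 4*p - 12) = (p - 4)*(p + 2)*(p^2 + p - 6) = (p - 4)*(p - 2)*(p + 2)*(p + 3)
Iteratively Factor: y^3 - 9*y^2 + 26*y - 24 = (y - 3)*(y^2 - 6*y + 8) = (y - 4)*(y - 3)*(y - 2)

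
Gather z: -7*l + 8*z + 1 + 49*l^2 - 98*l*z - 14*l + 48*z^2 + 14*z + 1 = 49*l^2 - 21*l + 48*z^2 + z*(22 - 98*l) + 2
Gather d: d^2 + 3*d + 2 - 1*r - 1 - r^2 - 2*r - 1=d^2 + 3*d - r^2 - 3*r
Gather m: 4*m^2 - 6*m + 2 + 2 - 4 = 4*m^2 - 6*m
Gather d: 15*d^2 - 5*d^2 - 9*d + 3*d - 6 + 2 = 10*d^2 - 6*d - 4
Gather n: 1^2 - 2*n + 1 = 2 - 2*n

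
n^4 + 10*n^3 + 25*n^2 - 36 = (n - 1)*(n + 2)*(n + 3)*(n + 6)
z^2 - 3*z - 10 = (z - 5)*(z + 2)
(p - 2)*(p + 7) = p^2 + 5*p - 14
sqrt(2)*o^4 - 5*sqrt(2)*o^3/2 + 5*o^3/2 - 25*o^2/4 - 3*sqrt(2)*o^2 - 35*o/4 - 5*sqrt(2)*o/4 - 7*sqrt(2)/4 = (o - 7/2)*(o + 1)*(o + sqrt(2))*(sqrt(2)*o + 1/2)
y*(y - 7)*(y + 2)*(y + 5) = y^4 - 39*y^2 - 70*y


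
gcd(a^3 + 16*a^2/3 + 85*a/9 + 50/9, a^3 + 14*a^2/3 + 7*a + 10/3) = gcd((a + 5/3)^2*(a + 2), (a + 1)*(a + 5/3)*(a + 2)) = a^2 + 11*a/3 + 10/3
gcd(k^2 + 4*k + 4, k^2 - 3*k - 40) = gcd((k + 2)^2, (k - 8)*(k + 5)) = 1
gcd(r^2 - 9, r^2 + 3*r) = r + 3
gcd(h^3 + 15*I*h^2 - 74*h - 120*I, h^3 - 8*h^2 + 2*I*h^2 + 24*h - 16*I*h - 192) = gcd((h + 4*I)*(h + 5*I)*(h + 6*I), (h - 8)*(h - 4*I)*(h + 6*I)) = h + 6*I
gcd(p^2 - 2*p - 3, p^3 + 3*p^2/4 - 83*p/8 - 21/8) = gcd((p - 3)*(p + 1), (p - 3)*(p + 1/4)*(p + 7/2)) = p - 3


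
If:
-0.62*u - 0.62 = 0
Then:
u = -1.00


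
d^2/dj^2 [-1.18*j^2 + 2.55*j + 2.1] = -2.36000000000000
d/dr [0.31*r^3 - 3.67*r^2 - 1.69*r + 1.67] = 0.93*r^2 - 7.34*r - 1.69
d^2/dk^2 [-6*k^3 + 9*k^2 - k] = 18 - 36*k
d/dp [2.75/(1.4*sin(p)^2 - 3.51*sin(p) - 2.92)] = (9.6525 - 7.7*sin(p))*cos(p)/(-1.4*sin(p)^2 + 3.51*sin(p) + 2.92)^2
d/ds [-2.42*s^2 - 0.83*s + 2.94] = -4.84*s - 0.83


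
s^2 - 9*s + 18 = (s - 6)*(s - 3)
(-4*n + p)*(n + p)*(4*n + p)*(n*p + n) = -16*n^4*p - 16*n^4 - 16*n^3*p^2 - 16*n^3*p + n^2*p^3 + n^2*p^2 + n*p^4 + n*p^3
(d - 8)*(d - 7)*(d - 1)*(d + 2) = d^4 - 14*d^3 + 39*d^2 + 86*d - 112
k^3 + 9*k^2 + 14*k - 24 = (k - 1)*(k + 4)*(k + 6)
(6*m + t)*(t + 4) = 6*m*t + 24*m + t^2 + 4*t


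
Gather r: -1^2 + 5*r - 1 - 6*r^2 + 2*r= -6*r^2 + 7*r - 2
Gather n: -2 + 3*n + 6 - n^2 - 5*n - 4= -n^2 - 2*n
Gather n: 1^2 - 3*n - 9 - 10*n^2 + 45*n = -10*n^2 + 42*n - 8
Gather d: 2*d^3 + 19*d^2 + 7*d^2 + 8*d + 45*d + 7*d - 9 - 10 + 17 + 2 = 2*d^3 + 26*d^2 + 60*d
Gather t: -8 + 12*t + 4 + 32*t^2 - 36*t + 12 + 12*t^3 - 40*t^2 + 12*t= 12*t^3 - 8*t^2 - 12*t + 8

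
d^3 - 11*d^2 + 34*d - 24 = (d - 6)*(d - 4)*(d - 1)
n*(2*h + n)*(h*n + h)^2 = 2*h^3*n^3 + 4*h^3*n^2 + 2*h^3*n + h^2*n^4 + 2*h^2*n^3 + h^2*n^2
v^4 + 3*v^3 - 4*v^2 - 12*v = v*(v - 2)*(v + 2)*(v + 3)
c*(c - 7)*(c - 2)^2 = c^4 - 11*c^3 + 32*c^2 - 28*c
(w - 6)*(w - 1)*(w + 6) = w^3 - w^2 - 36*w + 36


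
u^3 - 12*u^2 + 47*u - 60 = (u - 5)*(u - 4)*(u - 3)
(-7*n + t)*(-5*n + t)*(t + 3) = 35*n^2*t + 105*n^2 - 12*n*t^2 - 36*n*t + t^3 + 3*t^2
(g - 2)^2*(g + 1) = g^3 - 3*g^2 + 4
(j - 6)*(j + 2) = j^2 - 4*j - 12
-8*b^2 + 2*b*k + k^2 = (-2*b + k)*(4*b + k)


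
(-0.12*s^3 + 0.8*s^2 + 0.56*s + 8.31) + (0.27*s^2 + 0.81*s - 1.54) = -0.12*s^3 + 1.07*s^2 + 1.37*s + 6.77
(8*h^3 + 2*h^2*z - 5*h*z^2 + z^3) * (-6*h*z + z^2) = -48*h^4*z - 4*h^3*z^2 + 32*h^2*z^3 - 11*h*z^4 + z^5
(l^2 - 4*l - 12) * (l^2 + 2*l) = l^4 - 2*l^3 - 20*l^2 - 24*l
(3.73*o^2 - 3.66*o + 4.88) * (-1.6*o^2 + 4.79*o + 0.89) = -5.968*o^4 + 23.7227*o^3 - 22.0197*o^2 + 20.1178*o + 4.3432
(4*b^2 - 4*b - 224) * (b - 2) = 4*b^3 - 12*b^2 - 216*b + 448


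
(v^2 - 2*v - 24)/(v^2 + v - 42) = (v + 4)/(v + 7)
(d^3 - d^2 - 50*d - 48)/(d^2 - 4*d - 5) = (d^2 - 2*d - 48)/(d - 5)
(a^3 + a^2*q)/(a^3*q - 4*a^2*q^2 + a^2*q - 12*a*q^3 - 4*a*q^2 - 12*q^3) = a^2*(-a - q)/(q*(-a^3 + 4*a^2*q - a^2 + 12*a*q^2 + 4*a*q + 12*q^2))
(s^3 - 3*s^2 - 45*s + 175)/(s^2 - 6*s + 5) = (s^2 + 2*s - 35)/(s - 1)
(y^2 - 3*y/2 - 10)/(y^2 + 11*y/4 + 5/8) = 4*(y - 4)/(4*y + 1)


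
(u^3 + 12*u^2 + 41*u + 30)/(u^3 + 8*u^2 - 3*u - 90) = (u + 1)/(u - 3)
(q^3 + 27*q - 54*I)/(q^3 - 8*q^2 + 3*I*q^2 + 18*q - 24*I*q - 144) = (q - 3*I)/(q - 8)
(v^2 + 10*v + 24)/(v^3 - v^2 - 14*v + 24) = (v + 6)/(v^2 - 5*v + 6)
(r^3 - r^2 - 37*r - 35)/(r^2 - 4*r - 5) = (r^2 - 2*r - 35)/(r - 5)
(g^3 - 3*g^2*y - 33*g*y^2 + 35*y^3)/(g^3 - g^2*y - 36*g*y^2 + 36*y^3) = (-g^2 + 2*g*y + 35*y^2)/(-g^2 + 36*y^2)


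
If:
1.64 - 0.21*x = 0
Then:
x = 7.81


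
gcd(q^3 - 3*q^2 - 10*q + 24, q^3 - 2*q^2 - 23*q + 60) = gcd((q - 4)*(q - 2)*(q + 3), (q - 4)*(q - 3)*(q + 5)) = q - 4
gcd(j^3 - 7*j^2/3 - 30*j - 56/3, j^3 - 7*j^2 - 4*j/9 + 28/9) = j^2 - 19*j/3 - 14/3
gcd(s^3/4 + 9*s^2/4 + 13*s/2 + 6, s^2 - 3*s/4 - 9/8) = 1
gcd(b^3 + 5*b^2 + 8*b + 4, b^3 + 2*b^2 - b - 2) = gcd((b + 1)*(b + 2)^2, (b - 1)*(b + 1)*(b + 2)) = b^2 + 3*b + 2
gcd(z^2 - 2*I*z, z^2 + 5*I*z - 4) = 1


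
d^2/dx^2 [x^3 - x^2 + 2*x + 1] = 6*x - 2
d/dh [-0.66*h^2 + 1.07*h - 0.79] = 1.07 - 1.32*h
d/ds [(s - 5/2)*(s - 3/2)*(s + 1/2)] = 3*s^2 - 7*s + 7/4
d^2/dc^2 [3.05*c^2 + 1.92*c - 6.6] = 6.10000000000000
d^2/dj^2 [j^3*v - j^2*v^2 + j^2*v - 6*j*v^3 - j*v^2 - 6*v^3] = 2*v*(3*j - v + 1)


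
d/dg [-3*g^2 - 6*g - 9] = -6*g - 6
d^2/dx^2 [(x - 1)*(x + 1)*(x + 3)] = 6*x + 6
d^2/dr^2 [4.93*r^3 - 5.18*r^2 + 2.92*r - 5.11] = 29.58*r - 10.36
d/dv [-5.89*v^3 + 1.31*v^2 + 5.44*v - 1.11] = -17.67*v^2 + 2.62*v + 5.44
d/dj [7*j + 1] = 7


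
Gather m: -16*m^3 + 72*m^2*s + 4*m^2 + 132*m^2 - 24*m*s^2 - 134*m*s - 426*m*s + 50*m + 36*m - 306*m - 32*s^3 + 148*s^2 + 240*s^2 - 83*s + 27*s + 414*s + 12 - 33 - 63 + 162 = -16*m^3 + m^2*(72*s + 136) + m*(-24*s^2 - 560*s - 220) - 32*s^3 + 388*s^2 + 358*s + 78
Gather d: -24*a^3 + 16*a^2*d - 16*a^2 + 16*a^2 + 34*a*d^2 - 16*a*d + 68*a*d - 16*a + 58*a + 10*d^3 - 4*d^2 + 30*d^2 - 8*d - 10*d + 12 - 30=-24*a^3 + 42*a + 10*d^3 + d^2*(34*a + 26) + d*(16*a^2 + 52*a - 18) - 18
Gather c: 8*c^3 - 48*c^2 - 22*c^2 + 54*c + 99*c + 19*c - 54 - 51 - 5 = 8*c^3 - 70*c^2 + 172*c - 110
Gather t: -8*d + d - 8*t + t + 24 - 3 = -7*d - 7*t + 21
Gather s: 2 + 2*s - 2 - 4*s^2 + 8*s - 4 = -4*s^2 + 10*s - 4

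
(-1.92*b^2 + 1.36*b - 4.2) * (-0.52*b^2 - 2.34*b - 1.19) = 0.9984*b^4 + 3.7856*b^3 + 1.2864*b^2 + 8.2096*b + 4.998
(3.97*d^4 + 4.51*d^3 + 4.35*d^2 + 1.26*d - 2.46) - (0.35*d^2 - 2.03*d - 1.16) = 3.97*d^4 + 4.51*d^3 + 4.0*d^2 + 3.29*d - 1.3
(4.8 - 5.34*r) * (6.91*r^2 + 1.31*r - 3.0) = -36.8994*r^3 + 26.1726*r^2 + 22.308*r - 14.4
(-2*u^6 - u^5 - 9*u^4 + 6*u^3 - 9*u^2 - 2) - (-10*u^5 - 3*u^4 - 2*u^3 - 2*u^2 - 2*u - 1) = -2*u^6 + 9*u^5 - 6*u^4 + 8*u^3 - 7*u^2 + 2*u - 1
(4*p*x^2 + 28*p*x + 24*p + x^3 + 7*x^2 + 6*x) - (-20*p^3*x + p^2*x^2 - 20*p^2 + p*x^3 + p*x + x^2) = 20*p^3*x - p^2*x^2 + 20*p^2 - p*x^3 + 4*p*x^2 + 27*p*x + 24*p + x^3 + 6*x^2 + 6*x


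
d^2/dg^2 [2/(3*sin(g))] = 2*(cos(g)^2 + 1)/(3*sin(g)^3)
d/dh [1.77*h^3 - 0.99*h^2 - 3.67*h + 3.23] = 5.31*h^2 - 1.98*h - 3.67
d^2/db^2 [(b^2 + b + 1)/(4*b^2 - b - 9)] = 2*(20*b^3 + 156*b^2 + 96*b + 109)/(64*b^6 - 48*b^5 - 420*b^4 + 215*b^3 + 945*b^2 - 243*b - 729)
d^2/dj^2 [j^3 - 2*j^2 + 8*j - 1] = 6*j - 4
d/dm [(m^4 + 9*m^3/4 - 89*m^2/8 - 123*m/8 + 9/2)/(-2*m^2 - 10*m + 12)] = (-8*m^5 - 69*m^4 + 6*m^3 + 323*m^2 - 498*m - 279)/(8*(m^4 + 10*m^3 + 13*m^2 - 60*m + 36))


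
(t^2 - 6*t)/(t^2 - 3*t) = (t - 6)/(t - 3)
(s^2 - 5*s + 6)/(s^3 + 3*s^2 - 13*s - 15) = (s - 2)/(s^2 + 6*s + 5)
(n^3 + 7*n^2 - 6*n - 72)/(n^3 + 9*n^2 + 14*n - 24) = (n - 3)/(n - 1)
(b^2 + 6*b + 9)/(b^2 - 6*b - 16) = (b^2 + 6*b + 9)/(b^2 - 6*b - 16)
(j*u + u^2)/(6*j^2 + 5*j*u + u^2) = u*(j + u)/(6*j^2 + 5*j*u + u^2)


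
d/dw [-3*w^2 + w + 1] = 1 - 6*w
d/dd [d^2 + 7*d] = 2*d + 7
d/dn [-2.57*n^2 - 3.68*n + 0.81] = -5.14*n - 3.68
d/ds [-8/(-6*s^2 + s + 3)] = 8*(1 - 12*s)/(-6*s^2 + s + 3)^2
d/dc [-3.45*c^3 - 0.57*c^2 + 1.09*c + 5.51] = -10.35*c^2 - 1.14*c + 1.09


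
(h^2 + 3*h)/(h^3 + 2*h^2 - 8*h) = (h + 3)/(h^2 + 2*h - 8)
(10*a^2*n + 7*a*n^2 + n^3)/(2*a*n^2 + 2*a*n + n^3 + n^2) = (5*a + n)/(n + 1)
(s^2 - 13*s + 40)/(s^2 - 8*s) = (s - 5)/s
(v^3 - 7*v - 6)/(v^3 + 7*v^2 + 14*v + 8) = (v - 3)/(v + 4)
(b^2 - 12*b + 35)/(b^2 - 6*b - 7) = (b - 5)/(b + 1)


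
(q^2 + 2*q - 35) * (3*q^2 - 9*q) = 3*q^4 - 3*q^3 - 123*q^2 + 315*q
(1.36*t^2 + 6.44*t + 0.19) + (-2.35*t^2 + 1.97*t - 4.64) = -0.99*t^2 + 8.41*t - 4.45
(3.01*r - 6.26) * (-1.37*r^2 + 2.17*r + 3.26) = -4.1237*r^3 + 15.1079*r^2 - 3.7716*r - 20.4076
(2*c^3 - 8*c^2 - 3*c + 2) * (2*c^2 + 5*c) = 4*c^5 - 6*c^4 - 46*c^3 - 11*c^2 + 10*c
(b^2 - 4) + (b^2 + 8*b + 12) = 2*b^2 + 8*b + 8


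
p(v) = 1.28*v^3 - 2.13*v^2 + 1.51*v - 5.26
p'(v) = 3.84*v^2 - 4.26*v + 1.51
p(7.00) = 339.98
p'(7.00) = 159.85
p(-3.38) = -84.12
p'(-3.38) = 59.78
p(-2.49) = -41.99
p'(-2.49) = 35.93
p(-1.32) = -13.91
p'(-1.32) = 13.82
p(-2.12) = -30.23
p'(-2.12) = 27.80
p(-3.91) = -120.24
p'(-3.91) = 76.87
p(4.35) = 66.36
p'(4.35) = 55.64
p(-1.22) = -12.60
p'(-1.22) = 12.42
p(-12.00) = -2541.94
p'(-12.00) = 605.59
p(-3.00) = -63.52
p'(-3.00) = 48.85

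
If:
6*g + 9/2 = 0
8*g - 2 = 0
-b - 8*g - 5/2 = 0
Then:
No Solution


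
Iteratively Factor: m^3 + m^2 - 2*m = (m)*(m^2 + m - 2) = m*(m - 1)*(m + 2)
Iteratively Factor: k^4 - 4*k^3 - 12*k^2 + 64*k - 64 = (k - 4)*(k^3 - 12*k + 16) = (k - 4)*(k - 2)*(k^2 + 2*k - 8) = (k - 4)*(k - 2)*(k + 4)*(k - 2)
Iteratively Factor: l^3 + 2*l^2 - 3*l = (l - 1)*(l^2 + 3*l) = (l - 1)*(l + 3)*(l)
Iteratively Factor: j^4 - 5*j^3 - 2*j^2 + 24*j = (j + 2)*(j^3 - 7*j^2 + 12*j) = (j - 4)*(j + 2)*(j^2 - 3*j) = (j - 4)*(j - 3)*(j + 2)*(j)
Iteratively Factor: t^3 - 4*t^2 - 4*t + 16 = (t - 4)*(t^2 - 4) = (t - 4)*(t - 2)*(t + 2)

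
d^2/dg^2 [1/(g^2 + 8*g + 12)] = 2*(-g^2 - 8*g + 4*(g + 4)^2 - 12)/(g^2 + 8*g + 12)^3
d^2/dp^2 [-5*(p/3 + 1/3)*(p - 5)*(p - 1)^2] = -20*p^2 + 60*p - 40/3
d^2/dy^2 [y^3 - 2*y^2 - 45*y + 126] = 6*y - 4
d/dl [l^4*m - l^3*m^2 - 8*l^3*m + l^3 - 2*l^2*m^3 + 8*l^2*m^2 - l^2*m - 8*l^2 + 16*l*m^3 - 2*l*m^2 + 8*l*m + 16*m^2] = 4*l^3*m - 3*l^2*m^2 - 24*l^2*m + 3*l^2 - 4*l*m^3 + 16*l*m^2 - 2*l*m - 16*l + 16*m^3 - 2*m^2 + 8*m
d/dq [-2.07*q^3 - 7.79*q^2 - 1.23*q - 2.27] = -6.21*q^2 - 15.58*q - 1.23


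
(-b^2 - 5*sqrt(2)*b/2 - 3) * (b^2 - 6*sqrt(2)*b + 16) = -b^4 + 7*sqrt(2)*b^3/2 + 11*b^2 - 22*sqrt(2)*b - 48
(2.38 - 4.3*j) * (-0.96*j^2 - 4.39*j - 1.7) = 4.128*j^3 + 16.5922*j^2 - 3.1382*j - 4.046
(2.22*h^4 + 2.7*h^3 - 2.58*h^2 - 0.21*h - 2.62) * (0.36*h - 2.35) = 0.7992*h^5 - 4.245*h^4 - 7.2738*h^3 + 5.9874*h^2 - 0.4497*h + 6.157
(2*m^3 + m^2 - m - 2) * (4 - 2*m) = -4*m^4 + 6*m^3 + 6*m^2 - 8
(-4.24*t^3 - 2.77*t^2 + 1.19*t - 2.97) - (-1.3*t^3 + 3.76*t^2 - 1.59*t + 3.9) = -2.94*t^3 - 6.53*t^2 + 2.78*t - 6.87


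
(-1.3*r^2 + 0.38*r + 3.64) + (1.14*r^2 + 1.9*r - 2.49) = -0.16*r^2 + 2.28*r + 1.15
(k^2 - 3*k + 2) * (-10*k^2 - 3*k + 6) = -10*k^4 + 27*k^3 - 5*k^2 - 24*k + 12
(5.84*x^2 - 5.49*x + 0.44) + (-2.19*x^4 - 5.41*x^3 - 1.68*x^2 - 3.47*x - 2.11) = -2.19*x^4 - 5.41*x^3 + 4.16*x^2 - 8.96*x - 1.67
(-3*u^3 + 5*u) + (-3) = -3*u^3 + 5*u - 3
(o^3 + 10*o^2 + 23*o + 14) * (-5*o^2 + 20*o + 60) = -5*o^5 - 30*o^4 + 145*o^3 + 990*o^2 + 1660*o + 840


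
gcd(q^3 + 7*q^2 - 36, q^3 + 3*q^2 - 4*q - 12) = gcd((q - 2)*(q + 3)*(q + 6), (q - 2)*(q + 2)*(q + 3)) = q^2 + q - 6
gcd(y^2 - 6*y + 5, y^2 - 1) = y - 1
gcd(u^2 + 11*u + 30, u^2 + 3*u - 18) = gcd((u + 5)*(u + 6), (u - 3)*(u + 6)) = u + 6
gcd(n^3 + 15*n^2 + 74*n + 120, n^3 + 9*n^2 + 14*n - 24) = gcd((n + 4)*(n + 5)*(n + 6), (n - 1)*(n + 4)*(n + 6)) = n^2 + 10*n + 24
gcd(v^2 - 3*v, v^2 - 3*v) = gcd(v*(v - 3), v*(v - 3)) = v^2 - 3*v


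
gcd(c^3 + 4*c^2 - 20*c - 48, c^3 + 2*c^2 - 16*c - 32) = c^2 - 2*c - 8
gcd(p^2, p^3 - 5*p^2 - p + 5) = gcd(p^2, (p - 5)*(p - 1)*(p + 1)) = 1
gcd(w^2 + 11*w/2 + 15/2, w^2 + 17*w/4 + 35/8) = w + 5/2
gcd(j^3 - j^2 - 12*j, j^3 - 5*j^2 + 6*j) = j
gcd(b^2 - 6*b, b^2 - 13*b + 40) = 1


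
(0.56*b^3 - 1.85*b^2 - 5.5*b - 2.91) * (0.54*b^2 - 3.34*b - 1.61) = 0.3024*b^5 - 2.8694*b^4 + 2.3074*b^3 + 19.7771*b^2 + 18.5744*b + 4.6851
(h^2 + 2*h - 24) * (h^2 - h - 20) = h^4 + h^3 - 46*h^2 - 16*h + 480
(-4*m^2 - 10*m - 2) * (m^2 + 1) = -4*m^4 - 10*m^3 - 6*m^2 - 10*m - 2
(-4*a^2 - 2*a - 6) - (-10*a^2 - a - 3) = 6*a^2 - a - 3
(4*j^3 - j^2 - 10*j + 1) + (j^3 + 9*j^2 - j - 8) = 5*j^3 + 8*j^2 - 11*j - 7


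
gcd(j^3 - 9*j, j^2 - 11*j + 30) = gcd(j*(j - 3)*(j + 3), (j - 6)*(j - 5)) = 1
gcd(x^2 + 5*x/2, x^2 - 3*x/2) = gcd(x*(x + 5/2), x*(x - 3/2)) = x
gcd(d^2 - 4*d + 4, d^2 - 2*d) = d - 2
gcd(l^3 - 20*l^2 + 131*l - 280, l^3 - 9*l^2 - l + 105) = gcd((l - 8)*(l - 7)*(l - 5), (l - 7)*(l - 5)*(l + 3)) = l^2 - 12*l + 35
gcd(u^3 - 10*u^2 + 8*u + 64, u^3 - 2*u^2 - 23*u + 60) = u - 4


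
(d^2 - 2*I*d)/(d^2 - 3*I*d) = (d - 2*I)/(d - 3*I)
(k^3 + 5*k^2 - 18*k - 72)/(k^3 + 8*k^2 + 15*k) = (k^2 + 2*k - 24)/(k*(k + 5))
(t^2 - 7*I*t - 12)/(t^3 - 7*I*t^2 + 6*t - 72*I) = (t - 3*I)/(t^2 - 3*I*t + 18)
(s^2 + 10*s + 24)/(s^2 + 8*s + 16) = (s + 6)/(s + 4)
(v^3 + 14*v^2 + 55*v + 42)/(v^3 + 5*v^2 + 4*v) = (v^2 + 13*v + 42)/(v*(v + 4))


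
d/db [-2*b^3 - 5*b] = -6*b^2 - 5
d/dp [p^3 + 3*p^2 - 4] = 3*p*(p + 2)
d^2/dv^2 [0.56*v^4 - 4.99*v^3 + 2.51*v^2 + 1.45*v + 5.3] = 6.72*v^2 - 29.94*v + 5.02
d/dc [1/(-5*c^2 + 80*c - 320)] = 2*(c - 8)/(5*(c^2 - 16*c + 64)^2)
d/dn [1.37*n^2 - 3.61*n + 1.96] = 2.74*n - 3.61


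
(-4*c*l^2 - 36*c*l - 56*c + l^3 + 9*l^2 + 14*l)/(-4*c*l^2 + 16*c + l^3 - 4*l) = (l + 7)/(l - 2)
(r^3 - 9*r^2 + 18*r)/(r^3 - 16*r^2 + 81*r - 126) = r/(r - 7)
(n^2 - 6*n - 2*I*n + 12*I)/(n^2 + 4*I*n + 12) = (n - 6)/(n + 6*I)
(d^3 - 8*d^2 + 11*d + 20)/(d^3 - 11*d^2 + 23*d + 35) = (d - 4)/(d - 7)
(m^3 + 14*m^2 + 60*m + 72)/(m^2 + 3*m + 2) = (m^2 + 12*m + 36)/(m + 1)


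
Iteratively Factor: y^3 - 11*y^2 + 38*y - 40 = (y - 4)*(y^2 - 7*y + 10) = (y - 4)*(y - 2)*(y - 5)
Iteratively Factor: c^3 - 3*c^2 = (c)*(c^2 - 3*c) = c^2*(c - 3)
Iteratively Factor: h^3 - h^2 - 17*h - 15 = (h - 5)*(h^2 + 4*h + 3) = (h - 5)*(h + 3)*(h + 1)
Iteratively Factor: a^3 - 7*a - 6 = (a + 2)*(a^2 - 2*a - 3) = (a - 3)*(a + 2)*(a + 1)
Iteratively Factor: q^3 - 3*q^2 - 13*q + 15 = (q - 5)*(q^2 + 2*q - 3) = (q - 5)*(q - 1)*(q + 3)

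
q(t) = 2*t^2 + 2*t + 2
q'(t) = 4*t + 2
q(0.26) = 2.66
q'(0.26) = 3.04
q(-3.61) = 20.84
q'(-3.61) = -12.44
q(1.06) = 6.37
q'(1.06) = 6.24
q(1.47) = 9.26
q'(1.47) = 7.88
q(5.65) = 77.14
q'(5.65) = 24.60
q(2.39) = 18.20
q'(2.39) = 11.56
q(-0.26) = 1.62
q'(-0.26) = 0.96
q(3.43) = 32.39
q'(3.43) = 15.72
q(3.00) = 26.00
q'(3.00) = 14.00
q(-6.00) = 62.00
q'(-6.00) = -22.00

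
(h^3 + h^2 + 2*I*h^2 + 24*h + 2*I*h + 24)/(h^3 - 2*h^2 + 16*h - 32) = (h^2 + h*(1 + 6*I) + 6*I)/(h^2 + h*(-2 + 4*I) - 8*I)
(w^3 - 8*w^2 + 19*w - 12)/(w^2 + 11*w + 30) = (w^3 - 8*w^2 + 19*w - 12)/(w^2 + 11*w + 30)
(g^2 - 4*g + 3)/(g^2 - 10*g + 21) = (g - 1)/(g - 7)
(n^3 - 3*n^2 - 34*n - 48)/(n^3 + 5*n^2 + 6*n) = (n - 8)/n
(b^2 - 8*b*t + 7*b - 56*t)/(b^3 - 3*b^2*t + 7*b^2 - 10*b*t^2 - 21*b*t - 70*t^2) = (-b + 8*t)/(-b^2 + 3*b*t + 10*t^2)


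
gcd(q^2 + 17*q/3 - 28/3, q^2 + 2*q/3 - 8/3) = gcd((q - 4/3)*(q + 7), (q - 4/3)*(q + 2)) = q - 4/3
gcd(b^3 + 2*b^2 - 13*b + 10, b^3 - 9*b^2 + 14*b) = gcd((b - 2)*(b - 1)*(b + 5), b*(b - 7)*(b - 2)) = b - 2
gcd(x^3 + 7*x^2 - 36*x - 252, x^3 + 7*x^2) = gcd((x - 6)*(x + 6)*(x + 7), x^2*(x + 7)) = x + 7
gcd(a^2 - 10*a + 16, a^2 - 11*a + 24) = a - 8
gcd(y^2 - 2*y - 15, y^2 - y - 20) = y - 5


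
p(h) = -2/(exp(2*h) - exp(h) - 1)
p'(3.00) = 0.01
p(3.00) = -0.00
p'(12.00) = 0.00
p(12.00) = 0.00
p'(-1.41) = -0.18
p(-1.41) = 1.69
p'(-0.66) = 0.02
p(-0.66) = 1.60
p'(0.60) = 38.86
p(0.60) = -4.02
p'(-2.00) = -0.16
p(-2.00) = 1.79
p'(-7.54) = -0.00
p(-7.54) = 2.00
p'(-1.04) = -0.14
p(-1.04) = 1.63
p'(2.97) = 0.01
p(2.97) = -0.01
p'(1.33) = 0.55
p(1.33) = -0.21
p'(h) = -2*(-2*exp(2*h) + exp(h))/(exp(2*h) - exp(h) - 1)^2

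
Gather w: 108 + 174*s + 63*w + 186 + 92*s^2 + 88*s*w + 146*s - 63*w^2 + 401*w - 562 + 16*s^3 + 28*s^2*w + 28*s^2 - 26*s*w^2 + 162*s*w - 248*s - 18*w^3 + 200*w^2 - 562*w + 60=16*s^3 + 120*s^2 + 72*s - 18*w^3 + w^2*(137 - 26*s) + w*(28*s^2 + 250*s - 98) - 208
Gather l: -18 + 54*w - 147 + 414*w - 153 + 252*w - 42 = 720*w - 360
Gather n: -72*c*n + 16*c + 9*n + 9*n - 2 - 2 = 16*c + n*(18 - 72*c) - 4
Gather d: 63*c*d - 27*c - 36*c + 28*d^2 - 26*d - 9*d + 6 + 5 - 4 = -63*c + 28*d^2 + d*(63*c - 35) + 7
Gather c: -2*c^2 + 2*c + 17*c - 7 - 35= -2*c^2 + 19*c - 42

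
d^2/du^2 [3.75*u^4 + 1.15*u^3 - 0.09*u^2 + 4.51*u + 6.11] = 45.0*u^2 + 6.9*u - 0.18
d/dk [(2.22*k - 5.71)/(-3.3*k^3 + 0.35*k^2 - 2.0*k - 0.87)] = (14.652*k^3 - 57.306*k^2 + 3.997*k - 13.3514)/(10.89*k^6 - 2.31*k^5 + 13.3225*k^4 + 4.342*k^3 + 3.391*k^2 + 3.48*k + 0.7569)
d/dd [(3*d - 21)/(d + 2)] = 27/(d + 2)^2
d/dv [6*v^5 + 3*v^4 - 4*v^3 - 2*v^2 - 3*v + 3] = 30*v^4 + 12*v^3 - 12*v^2 - 4*v - 3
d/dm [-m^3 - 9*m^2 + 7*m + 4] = -3*m^2 - 18*m + 7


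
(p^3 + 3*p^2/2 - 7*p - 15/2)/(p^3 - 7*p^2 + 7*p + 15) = (2*p^2 + p - 15)/(2*(p^2 - 8*p + 15))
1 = 1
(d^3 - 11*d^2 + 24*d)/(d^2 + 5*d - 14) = d*(d^2 - 11*d + 24)/(d^2 + 5*d - 14)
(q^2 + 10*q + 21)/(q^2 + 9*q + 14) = (q + 3)/(q + 2)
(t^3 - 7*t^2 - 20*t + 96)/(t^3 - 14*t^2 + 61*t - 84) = (t^2 - 4*t - 32)/(t^2 - 11*t + 28)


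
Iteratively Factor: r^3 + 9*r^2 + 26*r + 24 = (r + 3)*(r^2 + 6*r + 8) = (r + 3)*(r + 4)*(r + 2)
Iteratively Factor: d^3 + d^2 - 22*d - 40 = (d - 5)*(d^2 + 6*d + 8) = (d - 5)*(d + 2)*(d + 4)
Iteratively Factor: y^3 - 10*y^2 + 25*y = (y - 5)*(y^2 - 5*y) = (y - 5)^2*(y)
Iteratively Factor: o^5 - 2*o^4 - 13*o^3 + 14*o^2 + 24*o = (o - 2)*(o^4 - 13*o^2 - 12*o) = (o - 2)*(o + 3)*(o^3 - 3*o^2 - 4*o) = (o - 4)*(o - 2)*(o + 3)*(o^2 + o) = o*(o - 4)*(o - 2)*(o + 3)*(o + 1)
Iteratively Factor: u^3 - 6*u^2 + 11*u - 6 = (u - 1)*(u^2 - 5*u + 6) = (u - 3)*(u - 1)*(u - 2)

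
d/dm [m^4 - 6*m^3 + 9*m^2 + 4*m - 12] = 4*m^3 - 18*m^2 + 18*m + 4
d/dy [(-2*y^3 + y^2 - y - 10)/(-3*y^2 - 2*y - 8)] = (6*y^4 + 8*y^3 + 43*y^2 - 76*y - 12)/(9*y^4 + 12*y^3 + 52*y^2 + 32*y + 64)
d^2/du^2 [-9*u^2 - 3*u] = -18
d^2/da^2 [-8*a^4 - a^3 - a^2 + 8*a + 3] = -96*a^2 - 6*a - 2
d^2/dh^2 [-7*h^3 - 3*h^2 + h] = -42*h - 6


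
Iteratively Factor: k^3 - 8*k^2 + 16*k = (k - 4)*(k^2 - 4*k) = (k - 4)^2*(k)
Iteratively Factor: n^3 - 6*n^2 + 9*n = (n - 3)*(n^2 - 3*n) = n*(n - 3)*(n - 3)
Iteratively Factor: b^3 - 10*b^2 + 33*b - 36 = (b - 4)*(b^2 - 6*b + 9) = (b - 4)*(b - 3)*(b - 3)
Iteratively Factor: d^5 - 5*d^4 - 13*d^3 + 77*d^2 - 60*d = (d - 5)*(d^4 - 13*d^2 + 12*d) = (d - 5)*(d - 3)*(d^3 + 3*d^2 - 4*d) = d*(d - 5)*(d - 3)*(d^2 + 3*d - 4) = d*(d - 5)*(d - 3)*(d - 1)*(d + 4)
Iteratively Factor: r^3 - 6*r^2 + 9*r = (r - 3)*(r^2 - 3*r) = (r - 3)^2*(r)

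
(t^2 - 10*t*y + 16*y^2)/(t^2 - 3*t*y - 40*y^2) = (t - 2*y)/(t + 5*y)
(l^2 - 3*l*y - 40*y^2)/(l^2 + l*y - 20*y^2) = (-l + 8*y)/(-l + 4*y)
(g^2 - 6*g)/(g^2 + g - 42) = g/(g + 7)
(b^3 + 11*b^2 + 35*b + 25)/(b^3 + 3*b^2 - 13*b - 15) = (b + 5)/(b - 3)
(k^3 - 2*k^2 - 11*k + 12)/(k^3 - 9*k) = (k^2 - 5*k + 4)/(k*(k - 3))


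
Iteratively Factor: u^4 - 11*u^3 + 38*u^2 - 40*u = (u - 5)*(u^3 - 6*u^2 + 8*u) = u*(u - 5)*(u^2 - 6*u + 8) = u*(u - 5)*(u - 4)*(u - 2)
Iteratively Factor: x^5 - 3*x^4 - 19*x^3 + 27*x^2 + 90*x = (x)*(x^4 - 3*x^3 - 19*x^2 + 27*x + 90) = x*(x + 2)*(x^3 - 5*x^2 - 9*x + 45) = x*(x - 3)*(x + 2)*(x^2 - 2*x - 15) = x*(x - 3)*(x + 2)*(x + 3)*(x - 5)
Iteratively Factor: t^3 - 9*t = (t + 3)*(t^2 - 3*t) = t*(t + 3)*(t - 3)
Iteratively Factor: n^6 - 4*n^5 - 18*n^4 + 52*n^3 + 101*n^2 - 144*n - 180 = (n + 3)*(n^5 - 7*n^4 + 3*n^3 + 43*n^2 - 28*n - 60) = (n + 1)*(n + 3)*(n^4 - 8*n^3 + 11*n^2 + 32*n - 60) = (n - 3)*(n + 1)*(n + 3)*(n^3 - 5*n^2 - 4*n + 20) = (n - 5)*(n - 3)*(n + 1)*(n + 3)*(n^2 - 4) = (n - 5)*(n - 3)*(n - 2)*(n + 1)*(n + 3)*(n + 2)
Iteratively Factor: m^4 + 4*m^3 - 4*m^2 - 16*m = (m)*(m^3 + 4*m^2 - 4*m - 16) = m*(m - 2)*(m^2 + 6*m + 8) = m*(m - 2)*(m + 4)*(m + 2)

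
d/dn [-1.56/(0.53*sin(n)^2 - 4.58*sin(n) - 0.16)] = (1.6536*sin(n) - 7.1448)*cos(n)/(-0.53*sin(n)^2 + 4.58*sin(n) + 0.16)^2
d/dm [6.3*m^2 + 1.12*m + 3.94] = 12.6*m + 1.12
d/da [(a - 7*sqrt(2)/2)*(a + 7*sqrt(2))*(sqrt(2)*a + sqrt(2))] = 3*sqrt(2)*a^2 + 2*sqrt(2)*a + 14*a - 49*sqrt(2) + 7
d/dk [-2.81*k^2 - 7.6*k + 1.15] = -5.62*k - 7.6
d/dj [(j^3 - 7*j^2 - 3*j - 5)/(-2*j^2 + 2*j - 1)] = (-2*j^4 + 4*j^3 - 23*j^2 - 6*j + 13)/(4*j^4 - 8*j^3 + 8*j^2 - 4*j + 1)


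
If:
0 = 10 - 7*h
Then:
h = 10/7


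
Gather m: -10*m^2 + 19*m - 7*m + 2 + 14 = -10*m^2 + 12*m + 16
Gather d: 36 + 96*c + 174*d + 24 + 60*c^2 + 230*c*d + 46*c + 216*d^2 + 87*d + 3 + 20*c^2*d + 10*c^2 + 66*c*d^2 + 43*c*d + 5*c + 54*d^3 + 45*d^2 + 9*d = 70*c^2 + 147*c + 54*d^3 + d^2*(66*c + 261) + d*(20*c^2 + 273*c + 270) + 63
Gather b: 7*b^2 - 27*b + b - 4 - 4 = 7*b^2 - 26*b - 8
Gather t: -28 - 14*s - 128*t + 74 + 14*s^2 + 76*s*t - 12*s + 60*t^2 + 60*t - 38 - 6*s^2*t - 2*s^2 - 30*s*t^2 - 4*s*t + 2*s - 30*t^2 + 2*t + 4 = 12*s^2 - 24*s + t^2*(30 - 30*s) + t*(-6*s^2 + 72*s - 66) + 12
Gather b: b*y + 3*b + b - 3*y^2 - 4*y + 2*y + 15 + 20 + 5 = b*(y + 4) - 3*y^2 - 2*y + 40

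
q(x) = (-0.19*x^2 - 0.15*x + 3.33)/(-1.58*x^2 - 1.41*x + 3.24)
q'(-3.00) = -0.51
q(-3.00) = -0.31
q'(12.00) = 0.00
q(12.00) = 0.11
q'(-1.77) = -19.66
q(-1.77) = 3.82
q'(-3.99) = -0.12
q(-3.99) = -0.06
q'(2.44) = 0.29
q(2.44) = -0.19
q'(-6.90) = -0.02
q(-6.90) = 0.08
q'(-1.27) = -1.22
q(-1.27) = 1.29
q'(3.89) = 0.06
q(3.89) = 0.00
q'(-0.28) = 0.13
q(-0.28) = 0.96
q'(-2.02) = -112.10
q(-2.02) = -7.96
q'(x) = (-0.38*x - 0.15)/(-1.58*x^2 - 1.41*x + 3.24) + (3.16*x + 1.41)*(-0.19*x^2 - 0.15*x + 3.33)/(-1.58*x^2 - 1.41*x + 3.24)^2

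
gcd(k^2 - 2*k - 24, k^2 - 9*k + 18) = k - 6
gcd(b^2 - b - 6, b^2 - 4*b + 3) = b - 3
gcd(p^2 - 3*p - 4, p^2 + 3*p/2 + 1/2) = p + 1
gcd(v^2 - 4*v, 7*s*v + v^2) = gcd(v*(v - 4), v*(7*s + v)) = v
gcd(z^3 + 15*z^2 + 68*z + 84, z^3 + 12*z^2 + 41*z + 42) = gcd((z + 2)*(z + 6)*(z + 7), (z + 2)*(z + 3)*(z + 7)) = z^2 + 9*z + 14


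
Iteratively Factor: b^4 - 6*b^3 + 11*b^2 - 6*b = (b)*(b^3 - 6*b^2 + 11*b - 6) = b*(b - 3)*(b^2 - 3*b + 2) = b*(b - 3)*(b - 2)*(b - 1)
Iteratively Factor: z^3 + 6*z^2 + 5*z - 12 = (z - 1)*(z^2 + 7*z + 12) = (z - 1)*(z + 3)*(z + 4)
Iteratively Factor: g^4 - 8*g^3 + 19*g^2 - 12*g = (g)*(g^3 - 8*g^2 + 19*g - 12) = g*(g - 3)*(g^2 - 5*g + 4) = g*(g - 4)*(g - 3)*(g - 1)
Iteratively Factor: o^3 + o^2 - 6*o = (o - 2)*(o^2 + 3*o) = (o - 2)*(o + 3)*(o)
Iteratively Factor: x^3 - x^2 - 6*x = (x - 3)*(x^2 + 2*x) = x*(x - 3)*(x + 2)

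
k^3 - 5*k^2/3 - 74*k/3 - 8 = (k - 6)*(k + 1/3)*(k + 4)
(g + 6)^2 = g^2 + 12*g + 36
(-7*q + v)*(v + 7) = -7*q*v - 49*q + v^2 + 7*v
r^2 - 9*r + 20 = (r - 5)*(r - 4)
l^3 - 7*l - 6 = (l - 3)*(l + 1)*(l + 2)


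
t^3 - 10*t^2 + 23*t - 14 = (t - 7)*(t - 2)*(t - 1)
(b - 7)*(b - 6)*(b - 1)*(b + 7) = b^4 - 7*b^3 - 43*b^2 + 343*b - 294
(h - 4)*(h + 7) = h^2 + 3*h - 28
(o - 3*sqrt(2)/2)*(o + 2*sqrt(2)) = o^2 + sqrt(2)*o/2 - 6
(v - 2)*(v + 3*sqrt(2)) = v^2 - 2*v + 3*sqrt(2)*v - 6*sqrt(2)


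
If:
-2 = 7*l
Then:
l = -2/7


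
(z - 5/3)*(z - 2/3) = z^2 - 7*z/3 + 10/9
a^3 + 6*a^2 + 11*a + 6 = (a + 1)*(a + 2)*(a + 3)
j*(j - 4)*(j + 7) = j^3 + 3*j^2 - 28*j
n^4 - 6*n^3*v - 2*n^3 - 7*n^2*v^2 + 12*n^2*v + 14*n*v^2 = n*(n - 2)*(n - 7*v)*(n + v)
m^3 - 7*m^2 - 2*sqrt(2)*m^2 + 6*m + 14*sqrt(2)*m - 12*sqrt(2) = (m - 6)*(m - 1)*(m - 2*sqrt(2))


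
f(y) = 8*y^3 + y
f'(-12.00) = 3457.00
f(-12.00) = -13836.00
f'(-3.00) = 217.00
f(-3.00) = -219.00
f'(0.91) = 20.87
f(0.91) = 6.94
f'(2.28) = 125.76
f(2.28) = 97.10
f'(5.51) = 729.64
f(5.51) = 1343.78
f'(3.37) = 273.57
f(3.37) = 309.55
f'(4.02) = 388.85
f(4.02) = 523.74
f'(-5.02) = 605.81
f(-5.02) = -1017.07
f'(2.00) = 97.00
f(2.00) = 66.00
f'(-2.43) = 142.72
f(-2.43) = -117.22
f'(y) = 24*y^2 + 1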